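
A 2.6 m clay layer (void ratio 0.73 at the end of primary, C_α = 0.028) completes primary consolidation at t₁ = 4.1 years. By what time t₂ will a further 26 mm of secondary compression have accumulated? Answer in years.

t₂ ≈ 17 years

S_s = C_α·H/(1+e_p)·log₁₀(t₂/t₁) ⇒ log₁₀(t₂/t₁) = S_s·(1+e_p)/(C_α·H).
log₁₀(t₂/t₁) = 0.026 × (1+0.73) / (0.028×2.6) = 0.6179
t₂ = t₁ × 10^0.6179 = 4.1 × 4.148 = 17.01 years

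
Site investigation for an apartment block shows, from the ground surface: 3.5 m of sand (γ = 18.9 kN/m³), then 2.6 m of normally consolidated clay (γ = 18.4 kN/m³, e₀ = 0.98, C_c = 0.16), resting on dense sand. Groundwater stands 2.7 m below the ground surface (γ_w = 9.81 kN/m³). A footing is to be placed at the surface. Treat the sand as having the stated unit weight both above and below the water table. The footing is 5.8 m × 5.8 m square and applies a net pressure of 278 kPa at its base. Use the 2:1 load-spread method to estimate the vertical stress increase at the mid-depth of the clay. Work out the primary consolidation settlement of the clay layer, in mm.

S_c ≈ 71.9 mm

Mid-depth of clay below the ground surface: z = 3.5 + 2.6/2 = 4.8 m.
Total vertical stress at mid-clay: σ_v = 18.9×3.5 + 18.4×1.3 = 90.07 kPa.
Pore pressure: u = 9.81×(4.8 − 2.7) = 20.601 kPa.
Initial effective stress: σ'_0 = σ_v − u = 90.07 − 20.601 = 69.469 kPa.
Stress increase at mid-clay by the 2:1 spreading method:
Δσ = qBL/((B+z)(L+z)) = 278×5.8×5.8/((5.8+4.8)(5.8+4.8)) = 83.232 kPa
Final effective stress: σ'_f = σ'_0 + Δσ = 69.469 + 83.232 = 152.7 kPa.
Normally consolidated clay, so the full stress increment lies on the virgin compression line:
S_c = C_c·H/(1+e₀)·log₁₀(σ'_f/σ'_0) = 0.16×2.6/(1+0.98)×log₁₀(152.7/69.469)
    = 0.2101 × 0.34205 = 0.07186 m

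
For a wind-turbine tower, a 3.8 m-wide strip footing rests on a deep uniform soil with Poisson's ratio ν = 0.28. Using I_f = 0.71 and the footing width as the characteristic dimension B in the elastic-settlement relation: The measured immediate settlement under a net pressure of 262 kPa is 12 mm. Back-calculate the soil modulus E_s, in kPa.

S_e = q·B·(1−ν²)/E_s · I_f  ⇒  E_s = q·B·(1−ν²)·I_f / S_e.
E_s = 262 × 3.8 × 0.9216 × 0.71 / 0.012 = 54290 kPa

E_s ≈ 54300 kPa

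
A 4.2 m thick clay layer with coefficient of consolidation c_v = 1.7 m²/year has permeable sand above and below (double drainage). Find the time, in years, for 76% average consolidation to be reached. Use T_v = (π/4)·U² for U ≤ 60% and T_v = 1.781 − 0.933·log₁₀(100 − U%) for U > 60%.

t ≈ 1.28 years

Drainage path length: H_d = H/2 = 2.1 m (double drainage).
U > 60%: T_v = 1.781 − 0.933·log₁₀(100 − 76) = 0.49326.
t = T_v·H_d²/c_v = 0.49326×2.1²/1.7 = 1.28 years.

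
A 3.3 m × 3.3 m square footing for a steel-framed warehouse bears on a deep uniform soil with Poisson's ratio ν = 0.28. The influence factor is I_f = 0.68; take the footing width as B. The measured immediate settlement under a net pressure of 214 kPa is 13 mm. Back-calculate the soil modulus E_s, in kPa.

E_s ≈ 34000 kPa

S_e = q·B·(1−ν²)/E_s · I_f  ⇒  E_s = q·B·(1−ν²)·I_f / S_e.
E_s = 214 × 3.3 × 0.9216 × 0.68 / 0.013 = 34040 kPa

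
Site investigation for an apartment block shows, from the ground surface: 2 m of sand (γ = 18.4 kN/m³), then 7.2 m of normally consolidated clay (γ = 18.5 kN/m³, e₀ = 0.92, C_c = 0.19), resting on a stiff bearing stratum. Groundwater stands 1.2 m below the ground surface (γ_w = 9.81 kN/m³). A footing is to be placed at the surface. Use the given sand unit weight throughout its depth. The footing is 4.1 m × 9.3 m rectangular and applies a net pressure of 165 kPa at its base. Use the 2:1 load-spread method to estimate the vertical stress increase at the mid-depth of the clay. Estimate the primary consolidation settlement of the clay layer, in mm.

S_c ≈ 168 mm

Mid-depth of clay below the ground surface: z = 2 + 7.2/2 = 5.6 m.
Total vertical stress at mid-clay: σ_v = 18.4×2 + 18.5×3.6 = 103.4 kPa.
Pore pressure: u = 9.81×(5.6 − 1.2) = 43.164 kPa.
Initial effective stress: σ'_0 = σ_v − u = 103.4 − 43.164 = 60.236 kPa.
Stress increase at mid-clay by the 2:1 spreading method:
Δσ = qBL/((B+z)(L+z)) = 165×4.1×9.3/((4.1+5.6)(9.3+5.6)) = 43.53 kPa
Final effective stress: σ'_f = σ'_0 + Δσ = 60.236 + 43.53 = 103.77 kPa.
Normally consolidated clay, so the full stress increment lies on the virgin compression line:
S_c = C_c·H/(1+e₀)·log₁₀(σ'_f/σ'_0) = 0.19×7.2/(1+0.92)×log₁₀(103.77/60.236)
    = 0.7125 × 0.23622 = 0.1683 m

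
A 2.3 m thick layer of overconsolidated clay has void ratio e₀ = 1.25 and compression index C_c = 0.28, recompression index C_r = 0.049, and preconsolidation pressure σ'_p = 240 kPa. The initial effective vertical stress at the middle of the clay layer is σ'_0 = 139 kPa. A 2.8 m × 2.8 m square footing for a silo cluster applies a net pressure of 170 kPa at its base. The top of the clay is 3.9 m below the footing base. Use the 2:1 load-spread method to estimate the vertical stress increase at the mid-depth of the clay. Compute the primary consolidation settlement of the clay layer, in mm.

Mid-depth of clay below the footing base: z = 3.9 + 2.3/2 = 5.05 m.
Stress increase at mid-clay by the 2:1 spreading method:
Δσ = qBL/((B+z)(L+z)) = 170×2.8×2.8/((2.8+5.05)(2.8+5.05)) = 21.628 kPa
Final effective stress: σ'_f = 139 + 21.628 = 160.63 kPa.
σ'_f = 160.63 ≤ σ'_p = 240 kPa, so the clay remains overconsolidated and only the recompression index applies:
S_c = C_r·H/(1+e₀)·log₁₀(σ'_f/σ'_0) = 0.049×2.3/2.25×log₁₀(160.63/139)
    = 0.050088 × 0.062812 = 0.003146 m

S_c ≈ 3.15 mm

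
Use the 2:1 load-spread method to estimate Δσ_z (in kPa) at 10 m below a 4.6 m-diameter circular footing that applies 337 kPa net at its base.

Δσ_z ≈ 33.5 kPa

By the 2:1 method the load spreads at 1 horizontal : 2 vertical, so at depth z the loaded area has grown by z in each plan dimension:
Δσ ≈ qD²/(D+z)² = 337×4.6²/(4.6+10)² = 33.453 kPa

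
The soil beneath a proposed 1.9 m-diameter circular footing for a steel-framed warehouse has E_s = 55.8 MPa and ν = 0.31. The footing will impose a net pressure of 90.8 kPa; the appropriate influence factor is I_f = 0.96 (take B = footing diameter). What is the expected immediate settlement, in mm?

S_e ≈ 2.68 mm

Immediate (elastic) settlement: S_e = q·B·(1−ν²)/E_s · I_f.
E_s = 55.8 MPa = 55800 kPa.
S_e = 90.8 × 1.9 × (1 − 0.31²) / 55800 × 0.96
    = 90.8 × 1.9 × 0.9039 / 55800 × 0.96
    = 0.002683 m = 2.683 mm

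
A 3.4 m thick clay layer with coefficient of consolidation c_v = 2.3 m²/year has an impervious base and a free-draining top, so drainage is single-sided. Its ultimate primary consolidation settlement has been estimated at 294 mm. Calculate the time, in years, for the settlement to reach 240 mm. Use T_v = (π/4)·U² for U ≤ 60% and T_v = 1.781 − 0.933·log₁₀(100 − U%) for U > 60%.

Drainage path length: H_d = H = 3.4 m (single drainage).
U = S(t)/S_ult = 240/294 = 0.8163.
U > 60%: T_v = 1.781 − 0.933·log₁₀(100 − 81.633) = 0.60164.
t = T_v·H_d²/c_v = 0.60164×3.4²/2.3 = 3.024 years.

t ≈ 3.02 years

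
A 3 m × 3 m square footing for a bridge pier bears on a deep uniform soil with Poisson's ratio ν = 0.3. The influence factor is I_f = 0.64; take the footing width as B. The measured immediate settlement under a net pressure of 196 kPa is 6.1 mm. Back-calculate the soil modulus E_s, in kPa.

S_e = q·B·(1−ν²)/E_s · I_f  ⇒  E_s = q·B·(1−ν²)·I_f / S_e.
E_s = 196 × 3 × 0.91 × 0.64 / 0.0061 = 56140 kPa

E_s ≈ 56100 kPa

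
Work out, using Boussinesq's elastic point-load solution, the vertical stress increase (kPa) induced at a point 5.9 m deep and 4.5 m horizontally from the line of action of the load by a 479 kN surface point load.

Δσ_z ≈ 2.09 kPa

Boussinesq vertical stress below a point load on an elastic half-space:
Δσ_z = 3P/(2πz²) · [1 + (r/z)²]^(−5/2)
r/z = 4.5/5.9 = 0.76271; [1+(r/z)²]^(−5/2) = 0.31781.
Δσ_z = 3×479/(2π×5.9²) × 0.31781 = 6.5701 × 0.31781 = 2.088 kPa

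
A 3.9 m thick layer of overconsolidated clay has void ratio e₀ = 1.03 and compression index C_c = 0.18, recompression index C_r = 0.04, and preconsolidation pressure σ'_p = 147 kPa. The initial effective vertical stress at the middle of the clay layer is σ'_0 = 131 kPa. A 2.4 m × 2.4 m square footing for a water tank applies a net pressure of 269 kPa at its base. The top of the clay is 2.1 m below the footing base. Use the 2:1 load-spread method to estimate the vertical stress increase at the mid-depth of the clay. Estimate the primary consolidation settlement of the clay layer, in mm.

Mid-depth of clay below the footing base: z = 2.1 + 3.9/2 = 4.05 m.
Stress increase at mid-clay by the 2:1 spreading method:
Δσ = qBL/((B+z)(L+z)) = 269×2.4×2.4/((2.4+4.05)(2.4+4.05)) = 37.244 kPa
Final effective stress: σ'_f = 131 + 37.244 = 168.24 kPa.
σ'_f = 168.24 > σ'_p = 147 kPa, so the stress path crosses the preconsolidation pressure — recompression up to σ'_p, then virgin compression beyond:
S_c = H/(1+e₀)·[C_r·log₁₀(σ'_p/σ'_0) + C_c·log₁₀(σ'_f/σ'_p)]
    = 3.9/2.03 × [0.04×log₁₀(147/131) + 0.18×log₁₀(168.24/147)]
    = 1.9212 × [0.0020018 + 0.01055] = 0.02411 m

S_c ≈ 24.1 mm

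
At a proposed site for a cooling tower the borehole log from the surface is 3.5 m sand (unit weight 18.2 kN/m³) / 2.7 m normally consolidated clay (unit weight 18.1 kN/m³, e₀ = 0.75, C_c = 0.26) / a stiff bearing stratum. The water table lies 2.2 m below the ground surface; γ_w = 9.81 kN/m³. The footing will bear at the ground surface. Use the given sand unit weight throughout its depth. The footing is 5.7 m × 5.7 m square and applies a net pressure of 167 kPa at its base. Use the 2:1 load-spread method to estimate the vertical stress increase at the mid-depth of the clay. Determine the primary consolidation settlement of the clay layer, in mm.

Mid-depth of clay below the ground surface: z = 3.5 + 2.7/2 = 4.85 m.
Total vertical stress at mid-clay: σ_v = 18.2×3.5 + 18.1×1.35 = 88.135 kPa.
Pore pressure: u = 9.81×(4.85 − 2.2) = 25.997 kPa.
Initial effective stress: σ'_0 = σ_v − u = 88.135 − 25.997 = 62.138 kPa.
Stress increase at mid-clay by the 2:1 spreading method:
Δσ = qBL/((B+z)(L+z)) = 167×5.7×5.7/((5.7+4.85)(5.7+4.85)) = 48.749 kPa
Final effective stress: σ'_f = σ'_0 + Δσ = 62.138 + 48.749 = 110.89 kPa.
Normally consolidated clay, so the full stress increment lies on the virgin compression line:
S_c = C_c·H/(1+e₀)·log₁₀(σ'_f/σ'_0) = 0.26×2.7/(1+0.75)×log₁₀(110.89/62.138)
    = 0.40114 × 0.25154 = 0.1009 m

S_c ≈ 101 mm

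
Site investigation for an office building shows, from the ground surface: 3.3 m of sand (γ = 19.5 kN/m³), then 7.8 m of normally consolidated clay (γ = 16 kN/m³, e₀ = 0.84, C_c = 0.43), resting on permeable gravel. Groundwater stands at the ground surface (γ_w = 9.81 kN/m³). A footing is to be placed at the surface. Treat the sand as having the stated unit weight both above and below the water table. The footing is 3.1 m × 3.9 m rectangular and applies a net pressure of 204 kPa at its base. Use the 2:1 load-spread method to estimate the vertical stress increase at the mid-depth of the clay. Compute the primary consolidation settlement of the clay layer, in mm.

Mid-depth of clay below the ground surface: z = 3.3 + 7.8/2 = 7.2 m.
Total vertical stress at mid-clay: σ_v = 19.5×3.3 + 16×3.9 = 126.75 kPa.
Pore pressure: u = 9.81×(7.2 − 0) = 70.632 kPa.
Initial effective stress: σ'_0 = σ_v − u = 126.75 − 70.632 = 56.118 kPa.
Stress increase at mid-clay by the 2:1 spreading method:
Δσ = qBL/((B+z)(L+z)) = 204×3.1×3.9/((3.1+7.2)(3.9+7.2)) = 21.572 kPa
Final effective stress: σ'_f = σ'_0 + Δσ = 56.118 + 21.572 = 77.69 kPa.
Normally consolidated clay, so the full stress increment lies on the virgin compression line:
S_c = C_c·H/(1+e₀)·log₁₀(σ'_f/σ'_0) = 0.43×7.8/(1+0.84)×log₁₀(77.69/56.118)
    = 1.8228 × 0.14126 = 0.2575 m

S_c ≈ 257 mm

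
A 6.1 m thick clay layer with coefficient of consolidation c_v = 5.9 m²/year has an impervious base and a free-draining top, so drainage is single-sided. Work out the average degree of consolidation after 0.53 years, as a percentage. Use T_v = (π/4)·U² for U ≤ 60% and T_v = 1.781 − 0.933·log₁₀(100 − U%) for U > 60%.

U ≈ 32.7 %

Drainage path length: H_d = H = 6.1 m (single drainage).
T_v = c_v·t/H_d² = 5.9×0.53/6.1² = 0.084037.
T_v = 0.084037 corresponds to the U ≤ 60% branch:
U = √(4T_v/π) = 0.3271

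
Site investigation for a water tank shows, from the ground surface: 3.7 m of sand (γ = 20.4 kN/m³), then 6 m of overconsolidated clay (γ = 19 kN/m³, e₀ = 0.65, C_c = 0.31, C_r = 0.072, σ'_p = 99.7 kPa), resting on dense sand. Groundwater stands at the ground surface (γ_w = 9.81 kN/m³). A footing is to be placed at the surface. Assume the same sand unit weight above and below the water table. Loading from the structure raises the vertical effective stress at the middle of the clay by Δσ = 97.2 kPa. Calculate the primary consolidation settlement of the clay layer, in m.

Mid-depth of clay below the ground surface: z = 3.7 + 6/2 = 6.7 m.
Total vertical stress at mid-clay: σ_v = 20.4×3.7 + 19×3 = 132.48 kPa.
Pore pressure: u = 9.81×(6.7 − 0) = 65.727 kPa.
Initial effective stress: σ'_0 = σ_v − u = 132.48 − 65.727 = 66.753 kPa.
Final effective stress: σ'_f = 66.753 + 97.2 = 163.95 kPa.
σ'_f = 163.95 > σ'_p = 99.7 kPa, so the stress path crosses the preconsolidation pressure — recompression up to σ'_p, then virgin compression beyond:
S_c = H/(1+e₀)·[C_r·log₁₀(σ'_p/σ'_0) + C_c·log₁₀(σ'_f/σ'_p)]
    = 6/1.65 × [0.072×log₁₀(99.7/66.753) + 0.31×log₁₀(163.95/99.7)]
    = 3.6364 × [0.012544 + 0.066965] = 0.2891 m

S_c ≈ 0.289 m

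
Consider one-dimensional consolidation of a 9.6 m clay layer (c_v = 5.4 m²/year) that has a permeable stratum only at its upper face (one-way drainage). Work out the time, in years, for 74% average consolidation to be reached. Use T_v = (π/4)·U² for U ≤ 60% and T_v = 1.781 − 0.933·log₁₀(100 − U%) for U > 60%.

Drainage path length: H_d = H = 9.6 m (single drainage).
U > 60%: T_v = 1.781 − 0.933·log₁₀(100 − 74) = 0.46083.
t = T_v·H_d²/c_v = 0.46083×9.6²/5.4 = 7.865 years.

t ≈ 7.86 years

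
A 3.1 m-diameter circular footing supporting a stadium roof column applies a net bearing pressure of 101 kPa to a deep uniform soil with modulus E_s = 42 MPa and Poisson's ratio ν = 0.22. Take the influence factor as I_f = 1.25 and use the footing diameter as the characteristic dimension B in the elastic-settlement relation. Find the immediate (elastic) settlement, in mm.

Immediate (elastic) settlement: S_e = q·B·(1−ν²)/E_s · I_f.
E_s = 42 MPa = 42000 kPa.
S_e = 101 × 3.1 × (1 − 0.22²) / 42000 × 1.25
    = 101 × 3.1 × 0.9516 / 42000 × 1.25
    = 0.008867 m = 8.867 mm

S_e ≈ 8.87 mm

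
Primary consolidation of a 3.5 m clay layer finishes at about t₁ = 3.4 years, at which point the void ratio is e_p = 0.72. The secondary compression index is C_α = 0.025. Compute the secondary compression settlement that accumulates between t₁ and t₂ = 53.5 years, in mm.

Secondary compression: S_s = C_α·H/(1+e_p)·log₁₀(t₂/t₁)
S_s = 0.025×3.5/(1+0.72)×log₁₀(53.5/3.4)
    = 0.05087 × 1.197 = 0.06089 m

S_s ≈ 60.9 mm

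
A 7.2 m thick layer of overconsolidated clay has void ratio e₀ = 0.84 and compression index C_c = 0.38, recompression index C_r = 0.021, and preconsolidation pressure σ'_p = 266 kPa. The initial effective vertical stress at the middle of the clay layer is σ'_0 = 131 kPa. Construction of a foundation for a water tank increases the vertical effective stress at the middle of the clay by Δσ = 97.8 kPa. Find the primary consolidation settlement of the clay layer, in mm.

Final effective stress: σ'_f = 131 + 97.8 = 228.8 kPa.
σ'_f = 228.8 ≤ σ'_p = 266 kPa, so the clay remains overconsolidated and only the recompression index applies:
S_c = C_r·H/(1+e₀)·log₁₀(σ'_f/σ'_0) = 0.021×7.2/1.84×log₁₀(228.8/131)
    = 0.082173 × 0.24218 = 0.0199 m

S_c ≈ 19.9 mm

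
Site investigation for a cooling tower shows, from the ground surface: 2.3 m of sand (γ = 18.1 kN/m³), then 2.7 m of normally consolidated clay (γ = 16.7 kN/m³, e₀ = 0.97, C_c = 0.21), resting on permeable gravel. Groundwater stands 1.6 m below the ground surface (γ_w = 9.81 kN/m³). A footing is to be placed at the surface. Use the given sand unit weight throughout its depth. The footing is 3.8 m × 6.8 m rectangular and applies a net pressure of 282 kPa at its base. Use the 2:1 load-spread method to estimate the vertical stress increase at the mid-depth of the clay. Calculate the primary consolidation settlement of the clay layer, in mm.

Mid-depth of clay below the ground surface: z = 2.3 + 2.7/2 = 3.65 m.
Total vertical stress at mid-clay: σ_v = 18.1×2.3 + 16.7×1.35 = 64.175 kPa.
Pore pressure: u = 9.81×(3.65 − 1.6) = 20.11 kPa.
Initial effective stress: σ'_0 = σ_v − u = 64.175 − 20.11 = 44.065 kPa.
Stress increase at mid-clay by the 2:1 spreading method:
Δσ = qBL/((B+z)(L+z)) = 282×3.8×6.8/((3.8+3.65)(6.8+3.65)) = 93.599 kPa
Final effective stress: σ'_f = σ'_0 + Δσ = 44.065 + 93.599 = 137.66 kPa.
Normally consolidated clay, so the full stress increment lies on the virgin compression line:
S_c = C_c·H/(1+e₀)·log₁₀(σ'_f/σ'_0) = 0.21×2.7/(1+0.97)×log₁₀(137.66/44.065)
    = 0.28782 × 0.49471 = 0.1424 m

S_c ≈ 142 mm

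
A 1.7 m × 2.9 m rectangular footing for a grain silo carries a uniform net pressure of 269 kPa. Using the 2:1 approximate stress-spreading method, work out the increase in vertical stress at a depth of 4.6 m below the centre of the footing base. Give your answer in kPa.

Δσ_z ≈ 28.1 kPa

By the 2:1 method the load spreads at 1 horizontal : 2 vertical, so at depth z the loaded area has grown by z in each plan dimension:
Δσ = qBL/((B+z)(L+z)) = 269×1.7×2.9/((1.7+4.6)(2.9+4.6)) = 28.067 kPa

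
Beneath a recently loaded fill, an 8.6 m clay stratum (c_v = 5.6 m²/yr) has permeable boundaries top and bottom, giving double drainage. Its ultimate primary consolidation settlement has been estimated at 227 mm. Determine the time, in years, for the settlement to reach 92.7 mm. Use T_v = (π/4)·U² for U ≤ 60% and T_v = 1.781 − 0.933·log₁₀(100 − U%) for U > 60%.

t ≈ 0.432 years

Drainage path length: H_d = H/2 = 4.3 m (double drainage).
U = S(t)/S_ult = 92.7/227 = 0.4084.
U ≤ 60%: T_v = (π/4)·U² = (π/4)×0.40837² = 0.13098.
t = T_v·H_d²/c_v = 0.13098×4.3²/5.6 = 0.4325 years.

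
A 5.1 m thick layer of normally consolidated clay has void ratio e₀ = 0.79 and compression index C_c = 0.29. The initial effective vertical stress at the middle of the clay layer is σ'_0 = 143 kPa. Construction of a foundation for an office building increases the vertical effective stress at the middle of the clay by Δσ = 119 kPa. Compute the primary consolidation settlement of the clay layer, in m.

S_c ≈ 0.217 m

Final effective stress: σ'_f = σ'_0 + Δσ = 143 + 119 = 262 kPa.
Normally consolidated clay, so the full stress increment lies on the virgin compression line:
S_c = C_c·H/(1+e₀)·log₁₀(σ'_f/σ'_0) = 0.29×5.1/(1+0.79)×log₁₀(262/143)
    = 0.82626 × 0.26297 = 0.2173 m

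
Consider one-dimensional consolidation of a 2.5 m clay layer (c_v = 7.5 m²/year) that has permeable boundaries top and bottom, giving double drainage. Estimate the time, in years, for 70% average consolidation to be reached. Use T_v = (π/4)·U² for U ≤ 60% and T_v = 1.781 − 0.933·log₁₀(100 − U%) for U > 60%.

Drainage path length: H_d = H/2 = 1.25 m (double drainage).
U > 60%: T_v = 1.781 − 0.933·log₁₀(100 − 70) = 0.40285.
t = T_v·H_d²/c_v = 0.40285×1.25²/7.5 = 0.08393 years.

t ≈ 0.0839 years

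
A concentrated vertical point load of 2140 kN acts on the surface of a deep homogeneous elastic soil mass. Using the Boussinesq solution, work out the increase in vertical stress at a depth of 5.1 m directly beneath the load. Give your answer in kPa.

Boussinesq vertical stress below a point load on an elastic half-space:
Δσ_z = 3P/(2πz²) · [1 + (r/z)²]^(−5/2)
r/z = 0/5.1 = 0; [1+(r/z)²]^(−5/2) = 1.
Δσ_z = 3×2140/(2π×5.1²) × 1 = 39.284 × 1 = 39.28 kPa

Δσ_z ≈ 39.3 kPa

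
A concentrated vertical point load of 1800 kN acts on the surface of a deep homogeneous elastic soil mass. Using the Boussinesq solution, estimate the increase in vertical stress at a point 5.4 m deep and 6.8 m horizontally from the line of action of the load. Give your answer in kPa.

Δσ_z ≈ 2.74 kPa

Boussinesq vertical stress below a point load on an elastic half-space:
Δσ_z = 3P/(2πz²) · [1 + (r/z)²]^(−5/2)
r/z = 6.8/5.4 = 1.2593; [1+(r/z)²]^(−5/2) = 0.093012.
Δσ_z = 3×1800/(2π×5.4²) × 0.093012 = 29.473 × 0.093012 = 2.741 kPa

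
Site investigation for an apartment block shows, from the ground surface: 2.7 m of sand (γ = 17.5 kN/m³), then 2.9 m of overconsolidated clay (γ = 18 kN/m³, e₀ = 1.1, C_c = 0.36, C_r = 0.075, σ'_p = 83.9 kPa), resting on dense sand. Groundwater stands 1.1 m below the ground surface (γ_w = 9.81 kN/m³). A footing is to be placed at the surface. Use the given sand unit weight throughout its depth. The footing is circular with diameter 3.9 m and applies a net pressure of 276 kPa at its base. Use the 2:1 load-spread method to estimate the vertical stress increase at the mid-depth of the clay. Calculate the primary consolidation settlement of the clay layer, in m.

Mid-depth of clay below the ground surface: z = 2.7 + 2.9/2 = 4.15 m.
Total vertical stress at mid-clay: σ_v = 17.5×2.7 + 18×1.45 = 73.35 kPa.
Pore pressure: u = 9.81×(4.15 − 1.1) = 29.921 kPa.
Initial effective stress: σ'_0 = σ_v − u = 73.35 − 29.921 = 43.429 kPa.
Stress increase at mid-clay by the 2:1 spreading method:
Δσ ≈ qD²/(D+z)² = 276×3.9²/(3.9+4.15)² = 64.781 kPa
Final effective stress: σ'_f = 43.429 + 64.781 = 108.21 kPa.
σ'_f = 108.21 > σ'_p = 83.9 kPa, so the stress path crosses the preconsolidation pressure — recompression up to σ'_p, then virgin compression beyond:
S_c = H/(1+e₀)·[C_r·log₁₀(σ'_p/σ'_0) + C_c·log₁₀(σ'_f/σ'_p)]
    = 2.9/2.1 × [0.075×log₁₀(83.9/43.429) + 0.36×log₁₀(108.21/83.9)]
    = 1.381 × [0.021449 + 0.039782] = 0.08456 m

S_c ≈ 0.0846 m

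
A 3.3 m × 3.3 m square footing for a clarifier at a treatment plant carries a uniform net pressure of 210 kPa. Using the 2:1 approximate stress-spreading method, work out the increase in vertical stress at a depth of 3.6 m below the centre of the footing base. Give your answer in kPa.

Δσ_z ≈ 48 kPa

By the 2:1 method the load spreads at 1 horizontal : 2 vertical, so at depth z the loaded area has grown by z in each plan dimension:
Δσ = qBL/((B+z)(L+z)) = 210×3.3×3.3/((3.3+3.6)(3.3+3.6)) = 48.034 kPa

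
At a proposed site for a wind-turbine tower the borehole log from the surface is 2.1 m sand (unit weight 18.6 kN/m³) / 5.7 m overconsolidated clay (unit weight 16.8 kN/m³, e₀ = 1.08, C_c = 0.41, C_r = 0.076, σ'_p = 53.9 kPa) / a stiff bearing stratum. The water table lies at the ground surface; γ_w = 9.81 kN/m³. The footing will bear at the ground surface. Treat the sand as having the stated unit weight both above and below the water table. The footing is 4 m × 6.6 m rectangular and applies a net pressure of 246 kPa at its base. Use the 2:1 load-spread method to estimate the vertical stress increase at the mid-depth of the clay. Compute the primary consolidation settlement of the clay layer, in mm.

Mid-depth of clay below the ground surface: z = 2.1 + 5.7/2 = 4.95 m.
Total vertical stress at mid-clay: σ_v = 18.6×2.1 + 16.8×2.85 = 86.94 kPa.
Pore pressure: u = 9.81×(4.95 − 0) = 48.56 kPa.
Initial effective stress: σ'_0 = σ_v − u = 86.94 − 48.56 = 38.38 kPa.
Stress increase at mid-clay by the 2:1 spreading method:
Δσ = qBL/((B+z)(L+z)) = 246×4×6.6/((4+4.95)(6.6+4.95)) = 62.825 kPa
Final effective stress: σ'_f = 38.38 + 62.825 = 101.21 kPa.
σ'_f = 101.21 > σ'_p = 53.9 kPa, so the stress path crosses the preconsolidation pressure — recompression up to σ'_p, then virgin compression beyond:
S_c = H/(1+e₀)·[C_r·log₁₀(σ'_p/σ'_0) + C_c·log₁₀(σ'_f/σ'_p)]
    = 5.7/2.08 × [0.076×log₁₀(53.9/38.38) + 0.41×log₁₀(101.21/53.9)]
    = 2.7404 × [0.011209 + 0.11219] = 0.3382 m

S_c ≈ 338 mm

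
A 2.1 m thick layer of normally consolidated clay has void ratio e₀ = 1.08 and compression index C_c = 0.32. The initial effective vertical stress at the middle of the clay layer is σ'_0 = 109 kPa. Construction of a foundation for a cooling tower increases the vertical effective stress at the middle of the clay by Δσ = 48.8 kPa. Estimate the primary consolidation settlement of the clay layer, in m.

S_c ≈ 0.0519 m

Final effective stress: σ'_f = σ'_0 + Δσ = 109 + 48.8 = 157.8 kPa.
Normally consolidated clay, so the full stress increment lies on the virgin compression line:
S_c = C_c·H/(1+e₀)·log₁₀(σ'_f/σ'_0) = 0.32×2.1/(1+1.08)×log₁₀(157.8/109)
    = 0.32308 × 0.16068 = 0.05191 m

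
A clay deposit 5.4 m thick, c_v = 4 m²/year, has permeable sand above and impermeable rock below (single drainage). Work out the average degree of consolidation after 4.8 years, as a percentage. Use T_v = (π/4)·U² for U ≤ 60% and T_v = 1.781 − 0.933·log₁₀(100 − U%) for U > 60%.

Drainage path length: H_d = H = 5.4 m (single drainage).
T_v = c_v·t/H_d² = 4×4.8/5.4² = 0.65844.
T_v = 0.65844 corresponds to the U > 60% branch:
U = 1 − 10^((1.781 − T_v)/0.933)/100 = 0.8403

U ≈ 84 %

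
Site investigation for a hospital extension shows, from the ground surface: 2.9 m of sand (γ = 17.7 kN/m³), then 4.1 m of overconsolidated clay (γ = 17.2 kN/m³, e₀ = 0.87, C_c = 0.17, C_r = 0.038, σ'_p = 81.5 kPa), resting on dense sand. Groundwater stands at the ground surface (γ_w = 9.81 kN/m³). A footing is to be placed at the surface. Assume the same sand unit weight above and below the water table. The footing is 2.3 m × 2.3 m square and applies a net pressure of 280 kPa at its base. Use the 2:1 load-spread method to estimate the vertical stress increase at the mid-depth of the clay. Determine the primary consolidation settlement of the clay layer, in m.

S_c ≈ 0.0201 m

Mid-depth of clay below the ground surface: z = 2.9 + 4.1/2 = 4.95 m.
Total vertical stress at mid-clay: σ_v = 17.7×2.9 + 17.2×2.05 = 86.59 kPa.
Pore pressure: u = 9.81×(4.95 − 0) = 48.56 kPa.
Initial effective stress: σ'_0 = σ_v − u = 86.59 − 48.56 = 38.03 kPa.
Stress increase at mid-clay by the 2:1 spreading method:
Δσ = qBL/((B+z)(L+z)) = 280×2.3×2.3/((2.3+4.95)(2.3+4.95)) = 28.18 kPa
Final effective stress: σ'_f = 38.03 + 28.18 = 66.21 kPa.
σ'_f = 66.21 ≤ σ'_p = 81.5 kPa, so the clay remains overconsolidated and only the recompression index applies:
S_c = C_r·H/(1+e₀)·log₁₀(σ'_f/σ'_0) = 0.038×4.1/1.87×log₁₀(66.21/38.03)
    = 0.083315 × 0.2408 = 0.02006 m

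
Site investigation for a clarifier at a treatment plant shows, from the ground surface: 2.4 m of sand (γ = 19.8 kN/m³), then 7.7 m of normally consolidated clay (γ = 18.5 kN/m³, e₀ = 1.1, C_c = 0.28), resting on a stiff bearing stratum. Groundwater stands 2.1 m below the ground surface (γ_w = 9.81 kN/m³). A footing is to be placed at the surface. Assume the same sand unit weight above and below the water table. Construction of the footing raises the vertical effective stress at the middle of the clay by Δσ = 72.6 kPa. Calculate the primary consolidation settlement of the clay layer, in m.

S_c ≈ 0.293 m

Mid-depth of clay below the ground surface: z = 2.4 + 7.7/2 = 6.25 m.
Total vertical stress at mid-clay: σ_v = 19.8×2.4 + 18.5×3.85 = 118.75 kPa.
Pore pressure: u = 9.81×(6.25 − 2.1) = 40.712 kPa.
Initial effective stress: σ'_0 = σ_v − u = 118.75 − 40.712 = 78.038 kPa.
Final effective stress: σ'_f = σ'_0 + Δσ = 78.038 + 72.6 = 150.64 kPa.
Normally consolidated clay, so the full stress increment lies on the virgin compression line:
S_c = C_c·H/(1+e₀)·log₁₀(σ'_f/σ'_0) = 0.28×7.7/(1+1.1)×log₁₀(150.64/78.038)
    = 1.0267 × 0.28563 = 0.2933 m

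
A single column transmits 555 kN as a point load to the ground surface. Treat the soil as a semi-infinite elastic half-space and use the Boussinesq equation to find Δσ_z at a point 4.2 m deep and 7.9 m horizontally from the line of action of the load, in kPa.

Boussinesq vertical stress below a point load on an elastic half-space:
Δσ_z = 3P/(2πz²) · [1 + (r/z)²]^(−5/2)
r/z = 7.9/4.2 = 1.881; [1+(r/z)²]^(−5/2) = 0.022795.
Δσ_z = 3×555/(2π×4.2²) × 0.022795 = 15.022 × 0.022795 = 0.3424 kPa

Δσ_z ≈ 0.342 kPa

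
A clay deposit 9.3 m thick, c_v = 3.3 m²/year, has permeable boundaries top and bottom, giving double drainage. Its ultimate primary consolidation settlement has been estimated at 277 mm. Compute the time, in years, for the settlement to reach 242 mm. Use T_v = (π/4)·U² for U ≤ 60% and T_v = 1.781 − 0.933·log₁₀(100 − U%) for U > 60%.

t ≈ 4.94 years

Drainage path length: H_d = H/2 = 4.65 m (double drainage).
U = S(t)/S_ult = 242/277 = 0.8736.
U > 60%: T_v = 1.781 − 0.933·log₁₀(100 − 87.365) = 0.75322.
t = T_v·H_d²/c_v = 0.75322×4.65²/3.3 = 4.935 years.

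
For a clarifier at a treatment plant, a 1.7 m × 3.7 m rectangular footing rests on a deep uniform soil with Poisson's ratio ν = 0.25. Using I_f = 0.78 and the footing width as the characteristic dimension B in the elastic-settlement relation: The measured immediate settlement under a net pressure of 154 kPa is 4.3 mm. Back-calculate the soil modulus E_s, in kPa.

S_e = q·B·(1−ν²)/E_s · I_f  ⇒  E_s = q·B·(1−ν²)·I_f / S_e.
E_s = 154 × 1.7 × 0.9375 × 0.78 / 0.0043 = 44520 kPa

E_s ≈ 44500 kPa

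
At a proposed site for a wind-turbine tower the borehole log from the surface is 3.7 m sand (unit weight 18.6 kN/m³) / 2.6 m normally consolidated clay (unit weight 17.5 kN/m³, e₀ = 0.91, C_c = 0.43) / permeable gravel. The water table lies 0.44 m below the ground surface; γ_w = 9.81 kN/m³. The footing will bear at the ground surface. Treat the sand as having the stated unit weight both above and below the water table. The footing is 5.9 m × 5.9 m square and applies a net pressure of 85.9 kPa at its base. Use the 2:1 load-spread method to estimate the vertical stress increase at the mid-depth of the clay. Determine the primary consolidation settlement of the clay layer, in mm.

Mid-depth of clay below the ground surface: z = 3.7 + 2.6/2 = 5 m.
Total vertical stress at mid-clay: σ_v = 18.6×3.7 + 17.5×1.3 = 91.57 kPa.
Pore pressure: u = 9.81×(5 − 0.44) = 44.734 kPa.
Initial effective stress: σ'_0 = σ_v − u = 91.57 − 44.734 = 46.836 kPa.
Stress increase at mid-clay by the 2:1 spreading method:
Δσ = qBL/((B+z)(L+z)) = 85.9×5.9×5.9/((5.9+5)(5.9+5)) = 25.168 kPa
Final effective stress: σ'_f = σ'_0 + Δσ = 46.836 + 25.168 = 72.004 kPa.
Normally consolidated clay, so the full stress increment lies on the virgin compression line:
S_c = C_c·H/(1+e₀)·log₁₀(σ'_f/σ'_0) = 0.43×2.6/(1+0.91)×log₁₀(72.004/46.836)
    = 0.58534 × 0.18678 = 0.1093 m

S_c ≈ 109 mm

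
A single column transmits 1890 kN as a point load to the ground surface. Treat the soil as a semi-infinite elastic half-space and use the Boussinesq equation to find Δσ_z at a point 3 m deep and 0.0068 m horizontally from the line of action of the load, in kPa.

Δσ_z ≈ 100 kPa

Boussinesq vertical stress below a point load on an elastic half-space:
Δσ_z = 3P/(2πz²) · [1 + (r/z)²]^(−5/2)
r/z = 0.0068/3 = 0.0022667; [1+(r/z)²]^(−5/2) = 0.99999.
Δσ_z = 3×1890/(2π×3²) × 0.99999 = 100.27 × 0.99999 = 100.3 kPa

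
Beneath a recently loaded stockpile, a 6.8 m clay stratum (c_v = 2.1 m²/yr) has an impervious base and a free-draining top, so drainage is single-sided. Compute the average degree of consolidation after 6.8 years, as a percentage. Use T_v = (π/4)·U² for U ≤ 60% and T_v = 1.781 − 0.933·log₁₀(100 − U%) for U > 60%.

U ≈ 62.2 %

Drainage path length: H_d = H = 6.8 m (single drainage).
T_v = c_v·t/H_d² = 2.1×6.8/6.8² = 0.30882.
T_v = 0.30882 corresponds to the U > 60% branch:
U = 1 − 10^((1.781 − T_v)/0.933)/100 = 0.6216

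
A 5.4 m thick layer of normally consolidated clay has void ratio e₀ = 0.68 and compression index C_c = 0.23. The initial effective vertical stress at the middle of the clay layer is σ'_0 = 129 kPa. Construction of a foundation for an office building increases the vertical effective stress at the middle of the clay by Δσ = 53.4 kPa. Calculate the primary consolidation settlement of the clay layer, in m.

S_c ≈ 0.111 m

Final effective stress: σ'_f = σ'_0 + Δσ = 129 + 53.4 = 182.4 kPa.
Normally consolidated clay, so the full stress increment lies on the virgin compression line:
S_c = C_c·H/(1+e₀)·log₁₀(σ'_f/σ'_0) = 0.23×5.4/(1+0.68)×log₁₀(182.4/129)
    = 0.73929 × 0.15044 = 0.1112 m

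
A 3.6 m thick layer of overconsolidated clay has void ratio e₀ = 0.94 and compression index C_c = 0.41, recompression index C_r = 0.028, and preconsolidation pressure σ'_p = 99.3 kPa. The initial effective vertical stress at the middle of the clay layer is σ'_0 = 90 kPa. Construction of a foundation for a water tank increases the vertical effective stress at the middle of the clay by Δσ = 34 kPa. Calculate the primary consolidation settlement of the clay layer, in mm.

Final effective stress: σ'_f = 90 + 34 = 124 kPa.
σ'_f = 124 > σ'_p = 99.3 kPa, so the stress path crosses the preconsolidation pressure — recompression up to σ'_p, then virgin compression beyond:
S_c = H/(1+e₀)·[C_r·log₁₀(σ'_p/σ'_0) + C_c·log₁₀(σ'_f/σ'_p)]
    = 3.6/1.94 × [0.028×log₁₀(99.3/90) + 0.41×log₁₀(124/99.3)]
    = 1.8557 × [0.0011958 + 0.039554] = 0.07562 m

S_c ≈ 75.6 mm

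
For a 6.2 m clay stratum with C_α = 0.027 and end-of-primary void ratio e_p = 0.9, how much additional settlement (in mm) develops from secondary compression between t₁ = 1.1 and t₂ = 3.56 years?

S_s ≈ 44.9 mm

Secondary compression: S_s = C_α·H/(1+e_p)·log₁₀(t₂/t₁)
S_s = 0.027×6.2/(1+0.9)×log₁₀(3.56/1.1)
    = 0.08811 × 0.5101 = 0.04494 m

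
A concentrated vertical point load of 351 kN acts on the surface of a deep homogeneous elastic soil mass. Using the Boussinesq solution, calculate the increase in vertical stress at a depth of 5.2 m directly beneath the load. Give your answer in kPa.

Boussinesq vertical stress below a point load on an elastic half-space:
Δσ_z = 3P/(2πz²) · [1 + (r/z)²]^(−5/2)
r/z = 0/5.2 = 0; [1+(r/z)²]^(−5/2) = 1.
Δσ_z = 3×351/(2π×5.2²) × 1 = 6.1979 × 1 = 6.198 kPa

Δσ_z ≈ 6.2 kPa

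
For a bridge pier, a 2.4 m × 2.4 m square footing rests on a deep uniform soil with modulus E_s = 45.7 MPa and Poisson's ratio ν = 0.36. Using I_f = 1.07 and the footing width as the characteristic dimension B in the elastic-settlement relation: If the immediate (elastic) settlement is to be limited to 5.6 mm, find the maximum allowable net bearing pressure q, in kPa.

q ≈ 114 kPa

E_s = 45.7 MPa = 45700 kPa.
S_e = q·B·(1−ν²)/E_s · I_f  ⇒  q = S_e·E_s / (B·(1−ν²)·I_f).
q = 0.0056 × 45700 / (2.4 × 0.8704 × 1.07) = 114.5 kPa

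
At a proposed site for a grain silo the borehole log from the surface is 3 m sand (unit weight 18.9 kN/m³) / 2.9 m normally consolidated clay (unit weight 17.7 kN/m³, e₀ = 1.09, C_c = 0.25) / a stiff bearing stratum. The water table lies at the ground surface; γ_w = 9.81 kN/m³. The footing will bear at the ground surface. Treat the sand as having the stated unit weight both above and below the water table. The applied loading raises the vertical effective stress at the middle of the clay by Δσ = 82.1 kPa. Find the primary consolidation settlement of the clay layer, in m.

S_c ≈ 0.171 m

Mid-depth of clay below the ground surface: z = 3 + 2.9/2 = 4.45 m.
Total vertical stress at mid-clay: σ_v = 18.9×3 + 17.7×1.45 = 82.365 kPa.
Pore pressure: u = 9.81×(4.45 − 0) = 43.655 kPa.
Initial effective stress: σ'_0 = σ_v − u = 82.365 − 43.655 = 38.71 kPa.
Final effective stress: σ'_f = σ'_0 + Δσ = 38.71 + 82.1 = 120.81 kPa.
Normally consolidated clay, so the full stress increment lies on the virgin compression line:
S_c = C_c·H/(1+e₀)·log₁₀(σ'_f/σ'_0) = 0.25×2.9/(1+1.09)×log₁₀(120.81/38.71)
    = 0.34689 × 0.49428 = 0.1715 m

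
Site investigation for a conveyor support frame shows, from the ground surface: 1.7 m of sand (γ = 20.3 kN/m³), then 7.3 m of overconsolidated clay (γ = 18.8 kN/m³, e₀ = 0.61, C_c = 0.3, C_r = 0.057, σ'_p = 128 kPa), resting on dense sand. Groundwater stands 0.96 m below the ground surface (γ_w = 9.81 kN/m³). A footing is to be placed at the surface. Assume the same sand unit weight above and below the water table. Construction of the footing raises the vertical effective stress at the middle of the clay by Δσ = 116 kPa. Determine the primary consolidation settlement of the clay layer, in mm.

S_c ≈ 273 mm

Mid-depth of clay below the ground surface: z = 1.7 + 7.3/2 = 5.35 m.
Total vertical stress at mid-clay: σ_v = 20.3×1.7 + 18.8×3.65 = 103.13 kPa.
Pore pressure: u = 9.81×(5.35 − 0.96) = 43.066 kPa.
Initial effective stress: σ'_0 = σ_v − u = 103.13 − 43.066 = 60.064 kPa.
Final effective stress: σ'_f = 60.064 + 116 = 176.06 kPa.
σ'_f = 176.06 > σ'_p = 128 kPa, so the stress path crosses the preconsolidation pressure — recompression up to σ'_p, then virgin compression beyond:
S_c = H/(1+e₀)·[C_r·log₁₀(σ'_p/σ'_0) + C_c·log₁₀(σ'_f/σ'_p)]
    = 7.3/1.61 × [0.057×log₁₀(128/60.064) + 0.3×log₁₀(176.06/128)]
    = 4.5342 × [0.01873 + 0.041535] = 0.2733 m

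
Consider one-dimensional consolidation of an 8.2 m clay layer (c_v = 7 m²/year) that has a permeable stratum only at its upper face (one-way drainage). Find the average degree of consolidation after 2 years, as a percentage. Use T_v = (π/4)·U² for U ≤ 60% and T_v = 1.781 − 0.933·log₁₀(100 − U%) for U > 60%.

U ≈ 51.5 %

Drainage path length: H_d = H = 8.2 m (single drainage).
T_v = c_v·t/H_d² = 7×2/8.2² = 0.20821.
T_v = 0.20821 corresponds to the U ≤ 60% branch:
U = √(4T_v/π) = 0.5149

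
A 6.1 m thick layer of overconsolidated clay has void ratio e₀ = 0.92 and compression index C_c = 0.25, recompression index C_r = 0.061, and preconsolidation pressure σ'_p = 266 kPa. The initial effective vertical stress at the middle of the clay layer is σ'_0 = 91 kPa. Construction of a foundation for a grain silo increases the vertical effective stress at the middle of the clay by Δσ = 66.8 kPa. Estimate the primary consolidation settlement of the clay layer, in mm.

S_c ≈ 46.3 mm

Final effective stress: σ'_f = 91 + 66.8 = 157.8 kPa.
σ'_f = 157.8 ≤ σ'_p = 266 kPa, so the clay remains overconsolidated and only the recompression index applies:
S_c = C_r·H/(1+e₀)·log₁₀(σ'_f/σ'_0) = 0.061×6.1/1.92×log₁₀(157.8/91)
    = 0.1938 × 0.23907 = 0.04633 m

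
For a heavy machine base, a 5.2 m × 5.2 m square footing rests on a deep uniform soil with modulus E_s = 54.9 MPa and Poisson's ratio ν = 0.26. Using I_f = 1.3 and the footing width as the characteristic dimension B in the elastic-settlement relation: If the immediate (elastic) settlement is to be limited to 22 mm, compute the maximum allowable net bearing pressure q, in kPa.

E_s = 54.9 MPa = 54900 kPa.
S_e = q·B·(1−ν²)/E_s · I_f  ⇒  q = S_e·E_s / (B·(1−ν²)·I_f).
q = 0.022 × 54900 / (5.2 × 0.9324 × 1.3) = 191.6 kPa

q ≈ 192 kPa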